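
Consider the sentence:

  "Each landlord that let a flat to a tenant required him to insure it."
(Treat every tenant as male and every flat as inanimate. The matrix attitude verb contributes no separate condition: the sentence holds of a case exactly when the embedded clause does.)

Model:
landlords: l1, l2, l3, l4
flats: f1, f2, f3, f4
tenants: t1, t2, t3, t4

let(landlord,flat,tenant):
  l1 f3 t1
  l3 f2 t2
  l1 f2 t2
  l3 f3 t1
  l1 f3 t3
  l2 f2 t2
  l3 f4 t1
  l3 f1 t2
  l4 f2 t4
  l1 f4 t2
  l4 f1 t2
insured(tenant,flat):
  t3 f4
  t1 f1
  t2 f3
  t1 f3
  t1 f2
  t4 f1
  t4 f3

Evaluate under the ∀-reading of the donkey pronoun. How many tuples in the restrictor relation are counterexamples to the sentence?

9

"him" takes "a tenant" as antecedent and "it" takes "a flat"; both are donkey pronouns co-varying with the restrictor.
Strong reading: for every (l,f,t) with let(l,f,t), insured(t,f).
Restrictor triples: (l1,f2,t2)→insured(t2,f2) ✗  (l1,f3,t1)→insured(t1,f3) ✓  (l1,f3,t3)→insured(t3,f3) ✗  (l1,f4,t2)→insured(t2,f4) ✗  (l2,f2,t2)→insured(t2,f2) ✗  (l3,f1,t2)→insured(t2,f1) ✗  (l3,f2,t2)→insured(t2,f2) ✗  (l3,f3,t1)→insured(t1,f3) ✓  (l3,f4,t1)→insured(t1,f4) ✗  (l4,f1,t2)→insured(t2,f1) ✗  (l4,f2,t4)→insured(t4,f2) ✗
Counterexamples (restrictor triples failing the scope): 9.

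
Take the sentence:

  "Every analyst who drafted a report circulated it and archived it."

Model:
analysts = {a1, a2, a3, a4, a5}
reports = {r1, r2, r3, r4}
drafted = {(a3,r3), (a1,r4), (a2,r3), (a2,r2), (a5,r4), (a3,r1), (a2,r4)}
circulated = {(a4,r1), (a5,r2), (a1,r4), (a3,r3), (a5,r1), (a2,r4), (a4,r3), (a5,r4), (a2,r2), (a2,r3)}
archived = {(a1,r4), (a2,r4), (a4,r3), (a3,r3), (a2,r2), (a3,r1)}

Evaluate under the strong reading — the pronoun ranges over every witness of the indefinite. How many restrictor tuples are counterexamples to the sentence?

3

"it" takes "a report" as antecedent — a donkey pronoun bound across the clause boundary.
Strong reading: for every (a,r) with drafted(a,r), circulated(a,r) ∧ archived(a,r).
Restrictor pairs: (a1,r4) ✓  (a2,r2) ✓  (a2,r3) ✗  (a2,r4) ✓  (a3,r1) ✗  (a3,r3) ✓  (a5,r4) ✗
Counterexamples (restrictor pairs failing the scope): 3.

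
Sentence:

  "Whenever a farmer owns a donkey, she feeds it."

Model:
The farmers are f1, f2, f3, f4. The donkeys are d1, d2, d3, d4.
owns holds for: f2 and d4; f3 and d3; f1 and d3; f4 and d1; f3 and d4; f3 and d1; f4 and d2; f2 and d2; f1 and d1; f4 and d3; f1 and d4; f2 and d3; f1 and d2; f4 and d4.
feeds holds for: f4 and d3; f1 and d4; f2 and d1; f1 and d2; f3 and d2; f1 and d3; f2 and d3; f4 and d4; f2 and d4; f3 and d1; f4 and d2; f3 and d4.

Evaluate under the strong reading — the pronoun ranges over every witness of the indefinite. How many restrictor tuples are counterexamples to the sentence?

"it" takes "a donkey" as antecedent — a donkey pronoun bound across the clause boundary.
Strong reading: for every (f,d) with owns(f,d), feeds(f,d).
Restrictor pairs: (f1,d1) ✗  (f1,d2) ✓  (f1,d3) ✓  (f1,d4) ✓  (f2,d2) ✗  (f2,d3) ✓  (f2,d4) ✓  (f3,d1) ✓  (f3,d3) ✗  (f3,d4) ✓  (f4,d1) ✗  (f4,d2) ✓  (f4,d3) ✓  (f4,d4) ✓
Counterexamples (restrictor pairs failing the scope): 4.

4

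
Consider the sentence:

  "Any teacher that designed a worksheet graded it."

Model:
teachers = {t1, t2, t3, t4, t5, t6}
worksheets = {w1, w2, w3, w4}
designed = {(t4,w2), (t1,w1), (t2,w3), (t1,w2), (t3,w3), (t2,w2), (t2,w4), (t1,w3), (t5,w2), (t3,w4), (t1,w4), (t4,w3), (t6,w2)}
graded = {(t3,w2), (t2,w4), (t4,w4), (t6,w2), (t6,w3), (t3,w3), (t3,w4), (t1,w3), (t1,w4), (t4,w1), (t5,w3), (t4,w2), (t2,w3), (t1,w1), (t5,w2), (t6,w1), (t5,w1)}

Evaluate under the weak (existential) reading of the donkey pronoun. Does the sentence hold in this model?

"it" takes "a worksheet" as antecedent — a donkey pronoun bound across the clause boundary.
Weak reading: every teacher t with some designed-worksheet has at least one designed-worksheet w such that graded(t,w).
Per teacher: t1:✓  t2:✓  t3:✓  t4:✓  t5:✓  t6:✓
Every teacher in the restrictor has a witness.

True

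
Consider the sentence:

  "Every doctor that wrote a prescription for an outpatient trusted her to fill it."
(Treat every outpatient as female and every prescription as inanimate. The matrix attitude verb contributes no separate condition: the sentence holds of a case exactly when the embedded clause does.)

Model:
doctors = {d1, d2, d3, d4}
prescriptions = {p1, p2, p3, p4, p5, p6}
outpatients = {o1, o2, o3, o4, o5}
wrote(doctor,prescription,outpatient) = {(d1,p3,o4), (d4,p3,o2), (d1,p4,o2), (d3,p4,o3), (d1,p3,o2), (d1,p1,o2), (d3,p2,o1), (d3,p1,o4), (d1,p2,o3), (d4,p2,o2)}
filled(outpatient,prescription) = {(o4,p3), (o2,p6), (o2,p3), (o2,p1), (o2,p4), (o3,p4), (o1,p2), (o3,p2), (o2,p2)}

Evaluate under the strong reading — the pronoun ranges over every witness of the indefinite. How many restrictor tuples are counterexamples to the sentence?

1

"her" takes "an outpatient" as antecedent and "it" takes "a prescription"; both are donkey pronouns co-varying with the restrictor.
Strong reading: for every (d,p,o) with wrote(d,p,o), filled(o,p).
Restrictor triples: (d1,p1,o2)→filled(o2,p1) ✓  (d1,p2,o3)→filled(o3,p2) ✓  (d1,p3,o2)→filled(o2,p3) ✓  (d1,p3,o4)→filled(o4,p3) ✓  (d1,p4,o2)→filled(o2,p4) ✓  (d3,p1,o4)→filled(o4,p1) ✗  (d3,p2,o1)→filled(o1,p2) ✓  (d3,p4,o3)→filled(o3,p4) ✓  (d4,p2,o2)→filled(o2,p2) ✓  (d4,p3,o2)→filled(o2,p3) ✓
Counterexamples (restrictor triples failing the scope): 1.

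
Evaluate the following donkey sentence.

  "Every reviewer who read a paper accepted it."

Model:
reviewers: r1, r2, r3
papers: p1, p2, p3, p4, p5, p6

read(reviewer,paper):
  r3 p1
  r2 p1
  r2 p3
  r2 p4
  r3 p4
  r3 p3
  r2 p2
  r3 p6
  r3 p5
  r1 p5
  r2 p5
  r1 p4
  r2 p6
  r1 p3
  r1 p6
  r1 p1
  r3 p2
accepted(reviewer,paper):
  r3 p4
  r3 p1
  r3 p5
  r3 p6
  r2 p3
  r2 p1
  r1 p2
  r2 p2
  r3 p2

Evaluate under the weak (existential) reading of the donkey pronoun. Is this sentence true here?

"it" takes "a paper" as antecedent — a donkey pronoun bound across the clause boundary.
Weak reading: every reviewer r with some read-paper has at least one read-paper p such that accepted(r,p).
Per reviewer: r1:✗  r2:✓  r3:✓
r1 has no witness among its read-papers.

False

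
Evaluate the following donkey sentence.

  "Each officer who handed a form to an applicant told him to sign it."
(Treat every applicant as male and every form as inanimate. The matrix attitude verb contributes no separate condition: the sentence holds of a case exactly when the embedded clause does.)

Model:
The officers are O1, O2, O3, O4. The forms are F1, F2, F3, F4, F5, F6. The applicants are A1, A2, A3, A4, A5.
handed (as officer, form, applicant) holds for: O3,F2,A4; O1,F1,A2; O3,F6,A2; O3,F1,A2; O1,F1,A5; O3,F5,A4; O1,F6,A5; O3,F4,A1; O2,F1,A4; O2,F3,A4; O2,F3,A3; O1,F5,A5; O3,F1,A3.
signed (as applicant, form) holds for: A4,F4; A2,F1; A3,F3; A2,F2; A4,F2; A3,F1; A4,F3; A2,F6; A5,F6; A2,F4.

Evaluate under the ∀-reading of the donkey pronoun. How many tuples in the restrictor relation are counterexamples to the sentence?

5

"him" takes "an applicant" as antecedent and "it" takes "a form"; both are donkey pronouns co-varying with the restrictor.
Strong reading: for every (o,f,a) with handed(o,f,a), signed(a,f).
Restrictor triples: (O1,F1,A2)→signed(A2,F1) ✓  (O1,F1,A5)→signed(A5,F1) ✗  (O1,F5,A5)→signed(A5,F5) ✗  (O1,F6,A5)→signed(A5,F6) ✓  (O2,F1,A4)→signed(A4,F1) ✗  (O2,F3,A3)→signed(A3,F3) ✓  (O2,F3,A4)→signed(A4,F3) ✓  (O3,F1,A2)→signed(A2,F1) ✓  (O3,F1,A3)→signed(A3,F1) ✓  (O3,F2,A4)→signed(A4,F2) ✓  (O3,F4,A1)→signed(A1,F4) ✗  (O3,F5,A4)→signed(A4,F5) ✗  (O3,F6,A2)→signed(A2,F6) ✓
Counterexamples (restrictor triples failing the scope): 5.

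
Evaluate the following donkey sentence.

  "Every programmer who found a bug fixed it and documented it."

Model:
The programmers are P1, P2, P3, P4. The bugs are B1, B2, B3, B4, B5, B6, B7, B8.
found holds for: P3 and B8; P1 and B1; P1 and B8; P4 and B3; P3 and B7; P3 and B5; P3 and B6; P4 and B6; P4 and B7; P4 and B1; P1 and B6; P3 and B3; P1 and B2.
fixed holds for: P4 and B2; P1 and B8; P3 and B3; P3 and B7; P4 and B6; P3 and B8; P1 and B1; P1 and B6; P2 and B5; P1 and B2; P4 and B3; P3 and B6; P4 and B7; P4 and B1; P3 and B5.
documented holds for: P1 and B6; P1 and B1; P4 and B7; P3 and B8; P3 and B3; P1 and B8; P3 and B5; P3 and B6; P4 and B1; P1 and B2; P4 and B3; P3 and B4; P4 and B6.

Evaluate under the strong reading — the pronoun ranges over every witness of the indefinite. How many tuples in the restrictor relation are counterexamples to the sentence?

"it" takes "a bug" as antecedent — a donkey pronoun bound across the clause boundary.
Strong reading: for every (p,b) with found(p,b), fixed(p,b) ∧ documented(p,b).
Restrictor pairs: (P1,B1) ✓  (P1,B2) ✓  (P1,B6) ✓  (P1,B8) ✓  (P3,B3) ✓  (P3,B5) ✓  (P3,B6) ✓  (P3,B7) ✗  (P3,B8) ✓  (P4,B1) ✓  (P4,B3) ✓  (P4,B6) ✓  (P4,B7) ✓
Counterexamples (restrictor pairs failing the scope): 1.

1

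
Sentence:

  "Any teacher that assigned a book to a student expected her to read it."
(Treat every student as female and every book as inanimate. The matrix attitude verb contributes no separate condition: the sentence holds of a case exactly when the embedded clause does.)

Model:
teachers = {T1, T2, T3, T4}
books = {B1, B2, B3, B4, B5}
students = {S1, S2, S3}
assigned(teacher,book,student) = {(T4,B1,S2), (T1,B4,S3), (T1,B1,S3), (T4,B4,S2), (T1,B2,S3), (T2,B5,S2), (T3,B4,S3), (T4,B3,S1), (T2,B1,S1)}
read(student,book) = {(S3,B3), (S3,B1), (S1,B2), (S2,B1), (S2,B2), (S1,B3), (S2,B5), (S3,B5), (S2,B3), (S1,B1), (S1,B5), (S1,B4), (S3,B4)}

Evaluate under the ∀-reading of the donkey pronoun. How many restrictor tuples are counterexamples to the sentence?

"her" takes "a student" as antecedent and "it" takes "a book"; both are donkey pronouns co-varying with the restrictor.
Strong reading: for every (t,b,s) with assigned(t,b,s), read(s,b).
Restrictor triples: (T1,B1,S3)→read(S3,B1) ✓  (T1,B2,S3)→read(S3,B2) ✗  (T1,B4,S3)→read(S3,B4) ✓  (T2,B1,S1)→read(S1,B1) ✓  (T2,B5,S2)→read(S2,B5) ✓  (T3,B4,S3)→read(S3,B4) ✓  (T4,B1,S2)→read(S2,B1) ✓  (T4,B3,S1)→read(S1,B3) ✓  (T4,B4,S2)→read(S2,B4) ✗
Counterexamples (restrictor triples failing the scope): 2.

2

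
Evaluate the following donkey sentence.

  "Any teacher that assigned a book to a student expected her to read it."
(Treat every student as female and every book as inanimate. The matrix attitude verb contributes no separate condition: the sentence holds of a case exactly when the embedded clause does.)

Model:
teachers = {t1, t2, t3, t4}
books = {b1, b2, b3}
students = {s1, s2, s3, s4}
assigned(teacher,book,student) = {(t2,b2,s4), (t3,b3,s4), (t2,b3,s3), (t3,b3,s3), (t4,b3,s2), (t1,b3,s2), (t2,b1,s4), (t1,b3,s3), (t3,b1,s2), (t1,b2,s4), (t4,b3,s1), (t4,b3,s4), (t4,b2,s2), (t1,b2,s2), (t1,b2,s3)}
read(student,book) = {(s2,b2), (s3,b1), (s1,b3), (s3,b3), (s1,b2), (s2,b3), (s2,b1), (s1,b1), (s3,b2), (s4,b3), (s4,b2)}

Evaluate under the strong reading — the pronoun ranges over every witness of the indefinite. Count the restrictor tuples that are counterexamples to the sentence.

"her" takes "a student" as antecedent and "it" takes "a book"; both are donkey pronouns co-varying with the restrictor.
Strong reading: for every (t,b,s) with assigned(t,b,s), read(s,b).
Restrictor triples: (t1,b2,s2)→read(s2,b2) ✓  (t1,b2,s3)→read(s3,b2) ✓  (t1,b2,s4)→read(s4,b2) ✓  (t1,b3,s2)→read(s2,b3) ✓  (t1,b3,s3)→read(s3,b3) ✓  (t2,b1,s4)→read(s4,b1) ✗  (t2,b2,s4)→read(s4,b2) ✓  (t2,b3,s3)→read(s3,b3) ✓  (t3,b1,s2)→read(s2,b1) ✓  (t3,b3,s3)→read(s3,b3) ✓  (t3,b3,s4)→read(s4,b3) ✓  (t4,b2,s2)→read(s2,b2) ✓  (t4,b3,s1)→read(s1,b3) ✓  (t4,b3,s2)→read(s2,b3) ✓  (t4,b3,s4)→read(s4,b3) ✓
Counterexamples (restrictor triples failing the scope): 1.

1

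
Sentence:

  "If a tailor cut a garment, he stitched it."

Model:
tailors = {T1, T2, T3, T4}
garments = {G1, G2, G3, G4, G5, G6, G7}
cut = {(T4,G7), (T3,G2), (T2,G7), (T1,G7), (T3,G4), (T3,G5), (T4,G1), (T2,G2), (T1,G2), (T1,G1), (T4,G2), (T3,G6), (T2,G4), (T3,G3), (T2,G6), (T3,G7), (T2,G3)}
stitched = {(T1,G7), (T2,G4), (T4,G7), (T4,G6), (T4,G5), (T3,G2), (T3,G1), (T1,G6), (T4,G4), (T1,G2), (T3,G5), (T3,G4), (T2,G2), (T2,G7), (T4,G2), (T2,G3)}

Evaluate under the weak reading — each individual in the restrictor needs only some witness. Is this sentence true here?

"it" takes "a garment" as antecedent — a donkey pronoun bound across the clause boundary.
Weak reading: every tailor t with some cut-garment has at least one cut-garment g such that stitched(t,g).
Per tailor: T1:✓  T2:✓  T3:✓  T4:✓
Every tailor in the restrictor has a witness.

True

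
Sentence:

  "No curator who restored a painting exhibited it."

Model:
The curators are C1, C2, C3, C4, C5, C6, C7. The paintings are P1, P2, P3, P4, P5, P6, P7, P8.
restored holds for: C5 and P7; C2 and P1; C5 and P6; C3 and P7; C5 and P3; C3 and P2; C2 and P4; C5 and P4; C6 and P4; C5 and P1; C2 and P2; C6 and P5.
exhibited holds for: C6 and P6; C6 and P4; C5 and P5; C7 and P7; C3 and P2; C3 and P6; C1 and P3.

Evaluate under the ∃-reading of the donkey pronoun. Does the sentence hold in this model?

False

"it" takes "a painting" as antecedent — a donkey pronoun bound across the clause boundary.
Truth condition: for no (c,p) with restored(c,p) does exhibited(c,p) hold.
Restrictor pairs — does the scope hold? (C2,P1):fails  (C2,P2):fails  (C2,P4):fails  (C3,P2):holds  (C3,P7):fails  (C5,P1):fails  (C5,P3):fails  (C5,P4):fails  (C5,P6):fails  (C5,P7):fails  (C6,P4):holds  (C6,P5):fails
Scope holds for 2 pair(s), so the sentence is false.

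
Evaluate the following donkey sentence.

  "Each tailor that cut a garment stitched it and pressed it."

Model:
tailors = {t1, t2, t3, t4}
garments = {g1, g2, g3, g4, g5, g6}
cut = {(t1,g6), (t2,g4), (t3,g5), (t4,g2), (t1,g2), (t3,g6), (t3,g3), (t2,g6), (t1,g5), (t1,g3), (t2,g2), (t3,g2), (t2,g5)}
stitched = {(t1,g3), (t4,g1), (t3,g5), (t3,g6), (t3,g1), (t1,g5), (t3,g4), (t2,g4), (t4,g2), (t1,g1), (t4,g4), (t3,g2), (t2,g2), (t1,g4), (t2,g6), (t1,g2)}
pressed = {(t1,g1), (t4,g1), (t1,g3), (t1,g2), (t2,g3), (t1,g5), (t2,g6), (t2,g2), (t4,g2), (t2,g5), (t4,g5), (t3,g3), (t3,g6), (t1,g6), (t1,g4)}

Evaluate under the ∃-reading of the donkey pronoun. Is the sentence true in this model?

"it" takes "a garment" as antecedent — a donkey pronoun bound across the clause boundary.
Weak reading: every tailor t with some cut-garment has at least one cut-garment g such that stitched(t,g) ∧ pressed(t,g).
Per tailor: t1:✓  t2:✓  t3:✓  t4:✓
Every tailor in the restrictor has a witness.

True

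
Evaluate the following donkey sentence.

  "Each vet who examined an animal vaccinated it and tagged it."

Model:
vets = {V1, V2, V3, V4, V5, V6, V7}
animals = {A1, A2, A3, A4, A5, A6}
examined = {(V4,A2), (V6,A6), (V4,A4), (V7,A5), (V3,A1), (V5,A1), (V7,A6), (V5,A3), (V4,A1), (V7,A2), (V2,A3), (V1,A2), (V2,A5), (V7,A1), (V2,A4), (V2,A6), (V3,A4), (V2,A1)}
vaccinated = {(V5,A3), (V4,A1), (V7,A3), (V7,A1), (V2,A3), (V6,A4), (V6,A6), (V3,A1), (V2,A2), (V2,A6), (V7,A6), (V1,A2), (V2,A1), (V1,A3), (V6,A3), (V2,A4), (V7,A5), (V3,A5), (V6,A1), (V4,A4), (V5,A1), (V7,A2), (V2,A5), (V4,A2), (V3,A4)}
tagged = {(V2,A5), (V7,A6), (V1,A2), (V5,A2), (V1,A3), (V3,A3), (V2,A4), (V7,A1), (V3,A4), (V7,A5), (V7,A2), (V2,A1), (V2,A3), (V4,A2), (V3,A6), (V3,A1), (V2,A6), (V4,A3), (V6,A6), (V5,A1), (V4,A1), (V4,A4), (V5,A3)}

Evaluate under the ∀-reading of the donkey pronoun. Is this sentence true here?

True

"it" takes "an animal" as antecedent — a donkey pronoun bound across the clause boundary.
Strong reading: for every (v,a) with examined(v,a), vaccinated(v,a) ∧ tagged(v,a).
Restrictor pairs: (V1,A2) ✓  (V2,A1) ✓  (V2,A3) ✓  (V2,A4) ✓  (V2,A5) ✓  (V2,A6) ✓  (V3,A1) ✓  (V3,A4) ✓  (V4,A1) ✓  (V4,A2) ✓  (V4,A4) ✓  (V5,A1) ✓  (V5,A3) ✓  (V6,A6) ✓  (V7,A1) ✓  (V7,A2) ✓  (V7,A5) ✓  (V7,A6) ✓
Every restrictor pair satisfies the scope.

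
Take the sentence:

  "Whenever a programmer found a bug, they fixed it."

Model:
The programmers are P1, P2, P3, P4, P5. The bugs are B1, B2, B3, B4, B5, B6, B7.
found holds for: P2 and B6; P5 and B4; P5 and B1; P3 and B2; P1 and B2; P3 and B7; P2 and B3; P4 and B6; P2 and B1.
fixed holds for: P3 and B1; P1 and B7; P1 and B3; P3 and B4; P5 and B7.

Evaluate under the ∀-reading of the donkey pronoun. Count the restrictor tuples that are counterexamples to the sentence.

"it" takes "a bug" as antecedent — a donkey pronoun bound across the clause boundary.
Strong reading: for every (p,b) with found(p,b), fixed(p,b).
Restrictor pairs: (P1,B2) ✗  (P2,B1) ✗  (P2,B3) ✗  (P2,B6) ✗  (P3,B2) ✗  (P3,B7) ✗  (P4,B6) ✗  (P5,B1) ✗  (P5,B4) ✗
Counterexamples (restrictor pairs failing the scope): 9.

9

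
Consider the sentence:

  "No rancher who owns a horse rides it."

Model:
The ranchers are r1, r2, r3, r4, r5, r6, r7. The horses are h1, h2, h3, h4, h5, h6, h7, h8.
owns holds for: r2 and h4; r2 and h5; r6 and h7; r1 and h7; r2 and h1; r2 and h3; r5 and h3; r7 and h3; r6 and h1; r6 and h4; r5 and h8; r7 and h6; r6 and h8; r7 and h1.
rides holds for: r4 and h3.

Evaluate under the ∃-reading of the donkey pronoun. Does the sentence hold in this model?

"it" takes "a horse" as antecedent — a donkey pronoun bound across the clause boundary.
Truth condition: for no (r,h) with owns(r,h) does rides(r,h) hold.
Restrictor pairs — does the scope hold? (r1,h7):fails  (r2,h1):fails  (r2,h3):fails  (r2,h4):fails  (r2,h5):fails  (r5,h3):fails  (r5,h8):fails  (r6,h1):fails  (r6,h4):fails  (r6,h7):fails  (r6,h8):fails  (r7,h1):fails  (r7,h3):fails  (r7,h6):fails
Scope holds for no restrictor pair, so the sentence is true.

True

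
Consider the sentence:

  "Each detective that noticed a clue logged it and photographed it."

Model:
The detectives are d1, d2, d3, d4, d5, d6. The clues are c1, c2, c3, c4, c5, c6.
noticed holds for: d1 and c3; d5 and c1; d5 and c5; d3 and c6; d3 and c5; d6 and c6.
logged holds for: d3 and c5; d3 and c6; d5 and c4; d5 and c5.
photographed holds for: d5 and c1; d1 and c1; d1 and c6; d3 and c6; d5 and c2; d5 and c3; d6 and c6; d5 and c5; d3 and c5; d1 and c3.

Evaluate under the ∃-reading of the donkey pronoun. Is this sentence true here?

"it" takes "a clue" as antecedent — a donkey pronoun bound across the clause boundary.
Weak reading: every detective d with some noticed-clue has at least one noticed-clue c such that logged(d,c) ∧ photographed(d,c).
Per detective: d1:✗  d3:✓  d5:✓  d6:✗
d1 has no witness among its noticed-clues.

False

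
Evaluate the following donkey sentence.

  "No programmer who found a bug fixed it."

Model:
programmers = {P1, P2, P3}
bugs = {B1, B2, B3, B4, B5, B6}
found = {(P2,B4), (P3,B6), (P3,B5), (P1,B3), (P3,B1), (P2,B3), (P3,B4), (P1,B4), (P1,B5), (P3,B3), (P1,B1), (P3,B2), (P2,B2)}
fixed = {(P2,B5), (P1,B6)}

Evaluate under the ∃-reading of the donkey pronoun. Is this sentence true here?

"it" takes "a bug" as antecedent — a donkey pronoun bound across the clause boundary.
Truth condition: for no (p,b) with found(p,b) does fixed(p,b) hold.
Restrictor pairs — does the scope hold? (P1,B1):fails  (P1,B3):fails  (P1,B4):fails  (P1,B5):fails  (P2,B2):fails  (P2,B3):fails  (P2,B4):fails  (P3,B1):fails  (P3,B2):fails  (P3,B3):fails  (P3,B4):fails  (P3,B5):fails  (P3,B6):fails
Scope holds for no restrictor pair, so the sentence is true.

True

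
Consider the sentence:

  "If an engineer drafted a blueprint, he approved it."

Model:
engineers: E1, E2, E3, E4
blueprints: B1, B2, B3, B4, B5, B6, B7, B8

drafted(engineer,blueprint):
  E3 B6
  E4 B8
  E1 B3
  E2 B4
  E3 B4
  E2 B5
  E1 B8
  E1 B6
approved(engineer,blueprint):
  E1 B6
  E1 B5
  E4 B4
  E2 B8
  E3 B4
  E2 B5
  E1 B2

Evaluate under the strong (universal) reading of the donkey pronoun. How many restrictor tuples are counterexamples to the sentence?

5

"it" takes "a blueprint" as antecedent — a donkey pronoun bound across the clause boundary.
Strong reading: for every (e,b) with drafted(e,b), approved(e,b).
Restrictor pairs: (E1,B3) ✗  (E1,B6) ✓  (E1,B8) ✗  (E2,B4) ✗  (E2,B5) ✓  (E3,B4) ✓  (E3,B6) ✗  (E4,B8) ✗
Counterexamples (restrictor pairs failing the scope): 5.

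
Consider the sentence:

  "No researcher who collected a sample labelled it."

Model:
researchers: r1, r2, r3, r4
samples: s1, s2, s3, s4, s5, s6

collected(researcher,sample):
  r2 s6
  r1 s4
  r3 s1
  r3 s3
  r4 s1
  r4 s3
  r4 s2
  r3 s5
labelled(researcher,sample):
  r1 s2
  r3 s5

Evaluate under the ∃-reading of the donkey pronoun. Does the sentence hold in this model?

False

"it" takes "a sample" as antecedent — a donkey pronoun bound across the clause boundary.
Truth condition: for no (r,s) with collected(r,s) does labelled(r,s) hold.
Restrictor pairs — does the scope hold? (r1,s4):fails  (r2,s6):fails  (r3,s1):fails  (r3,s3):fails  (r3,s5):holds  (r4,s1):fails  (r4,s2):fails  (r4,s3):fails
Scope holds for 1 pair(s), so the sentence is false.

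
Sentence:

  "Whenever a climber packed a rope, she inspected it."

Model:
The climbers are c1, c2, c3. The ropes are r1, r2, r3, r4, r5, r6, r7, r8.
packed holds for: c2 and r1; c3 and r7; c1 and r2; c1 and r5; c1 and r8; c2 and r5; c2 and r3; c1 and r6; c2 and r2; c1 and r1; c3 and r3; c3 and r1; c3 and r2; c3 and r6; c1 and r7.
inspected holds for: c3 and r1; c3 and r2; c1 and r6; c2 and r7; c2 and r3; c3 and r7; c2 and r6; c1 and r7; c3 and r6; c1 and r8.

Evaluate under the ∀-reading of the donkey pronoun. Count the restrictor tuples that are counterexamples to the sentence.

7

"it" takes "a rope" as antecedent — a donkey pronoun bound across the clause boundary.
Strong reading: for every (c,r) with packed(c,r), inspected(c,r).
Restrictor pairs: (c1,r1) ✗  (c1,r2) ✗  (c1,r5) ✗  (c1,r6) ✓  (c1,r7) ✓  (c1,r8) ✓  (c2,r1) ✗  (c2,r2) ✗  (c2,r3) ✓  (c2,r5) ✗  (c3,r1) ✓  (c3,r2) ✓  (c3,r3) ✗  (c3,r6) ✓  (c3,r7) ✓
Counterexamples (restrictor pairs failing the scope): 7.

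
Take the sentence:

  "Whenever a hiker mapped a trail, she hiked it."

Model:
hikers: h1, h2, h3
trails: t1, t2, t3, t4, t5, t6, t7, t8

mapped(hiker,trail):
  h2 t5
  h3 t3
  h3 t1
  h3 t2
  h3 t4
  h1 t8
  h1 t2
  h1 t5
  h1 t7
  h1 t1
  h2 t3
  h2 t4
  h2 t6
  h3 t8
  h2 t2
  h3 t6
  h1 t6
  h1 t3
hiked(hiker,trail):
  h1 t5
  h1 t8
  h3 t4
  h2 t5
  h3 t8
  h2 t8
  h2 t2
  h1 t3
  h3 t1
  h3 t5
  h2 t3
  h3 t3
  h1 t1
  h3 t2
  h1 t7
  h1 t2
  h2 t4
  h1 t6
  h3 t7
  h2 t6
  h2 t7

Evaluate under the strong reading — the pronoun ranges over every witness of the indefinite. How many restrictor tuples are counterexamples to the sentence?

"it" takes "a trail" as antecedent — a donkey pronoun bound across the clause boundary.
Strong reading: for every (h,t) with mapped(h,t), hiked(h,t).
Restrictor pairs: (h1,t1) ✓  (h1,t2) ✓  (h1,t3) ✓  (h1,t5) ✓  (h1,t6) ✓  (h1,t7) ✓  (h1,t8) ✓  (h2,t2) ✓  (h2,t3) ✓  (h2,t4) ✓  (h2,t5) ✓  (h2,t6) ✓  (h3,t1) ✓  (h3,t2) ✓  (h3,t3) ✓  (h3,t4) ✓  (h3,t6) ✗  (h3,t8) ✓
Counterexamples (restrictor pairs failing the scope): 1.

1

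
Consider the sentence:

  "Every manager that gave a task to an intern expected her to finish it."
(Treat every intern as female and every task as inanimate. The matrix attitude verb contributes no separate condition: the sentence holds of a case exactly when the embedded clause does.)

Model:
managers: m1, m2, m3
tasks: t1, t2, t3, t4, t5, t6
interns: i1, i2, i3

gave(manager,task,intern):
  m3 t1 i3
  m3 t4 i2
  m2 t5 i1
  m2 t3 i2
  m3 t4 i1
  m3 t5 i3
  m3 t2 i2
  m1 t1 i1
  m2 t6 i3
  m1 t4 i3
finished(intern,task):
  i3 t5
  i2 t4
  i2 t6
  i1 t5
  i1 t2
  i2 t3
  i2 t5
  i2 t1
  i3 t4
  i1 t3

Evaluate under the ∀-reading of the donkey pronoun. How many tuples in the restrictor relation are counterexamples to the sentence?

5

"her" takes "an intern" as antecedent and "it" takes "a task"; both are donkey pronouns co-varying with the restrictor.
Strong reading: for every (m,t,i) with gave(m,t,i), finished(i,t).
Restrictor triples: (m1,t1,i1)→finished(i1,t1) ✗  (m1,t4,i3)→finished(i3,t4) ✓  (m2,t3,i2)→finished(i2,t3) ✓  (m2,t5,i1)→finished(i1,t5) ✓  (m2,t6,i3)→finished(i3,t6) ✗  (m3,t1,i3)→finished(i3,t1) ✗  (m3,t2,i2)→finished(i2,t2) ✗  (m3,t4,i1)→finished(i1,t4) ✗  (m3,t4,i2)→finished(i2,t4) ✓  (m3,t5,i3)→finished(i3,t5) ✓
Counterexamples (restrictor triples failing the scope): 5.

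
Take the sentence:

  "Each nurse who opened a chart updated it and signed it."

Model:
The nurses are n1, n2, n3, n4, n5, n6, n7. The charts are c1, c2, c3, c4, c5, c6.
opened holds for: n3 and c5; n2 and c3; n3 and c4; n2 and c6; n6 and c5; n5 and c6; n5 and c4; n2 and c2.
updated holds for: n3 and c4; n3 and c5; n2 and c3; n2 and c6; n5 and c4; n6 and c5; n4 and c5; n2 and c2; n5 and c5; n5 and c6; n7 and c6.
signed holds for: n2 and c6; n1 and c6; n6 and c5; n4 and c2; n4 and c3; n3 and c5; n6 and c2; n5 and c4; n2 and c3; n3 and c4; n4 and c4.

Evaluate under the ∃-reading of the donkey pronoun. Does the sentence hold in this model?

"it" takes "a chart" as antecedent — a donkey pronoun bound across the clause boundary.
Weak reading: every nurse n with some opened-chart has at least one opened-chart c such that updated(n,c) ∧ signed(n,c).
Per nurse: n2:✓  n3:✓  n5:✓  n6:✓
Every nurse in the restrictor has a witness.

True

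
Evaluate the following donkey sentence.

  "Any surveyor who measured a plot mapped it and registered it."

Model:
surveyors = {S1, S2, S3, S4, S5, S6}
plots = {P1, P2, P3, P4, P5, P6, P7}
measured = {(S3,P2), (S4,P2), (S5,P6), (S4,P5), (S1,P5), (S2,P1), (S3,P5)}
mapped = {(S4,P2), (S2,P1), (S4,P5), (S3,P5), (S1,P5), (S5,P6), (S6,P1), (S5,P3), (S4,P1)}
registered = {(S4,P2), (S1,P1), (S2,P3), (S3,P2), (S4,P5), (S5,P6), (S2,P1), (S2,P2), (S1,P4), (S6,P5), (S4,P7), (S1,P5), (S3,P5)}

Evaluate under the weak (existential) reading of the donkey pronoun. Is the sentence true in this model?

True

"it" takes "a plot" as antecedent — a donkey pronoun bound across the clause boundary.
Weak reading: every surveyor s with some measured-plot has at least one measured-plot p such that mapped(s,p) ∧ registered(s,p).
Per surveyor: S1:✓  S2:✓  S3:✓  S4:✓  S5:✓
Every surveyor in the restrictor has a witness.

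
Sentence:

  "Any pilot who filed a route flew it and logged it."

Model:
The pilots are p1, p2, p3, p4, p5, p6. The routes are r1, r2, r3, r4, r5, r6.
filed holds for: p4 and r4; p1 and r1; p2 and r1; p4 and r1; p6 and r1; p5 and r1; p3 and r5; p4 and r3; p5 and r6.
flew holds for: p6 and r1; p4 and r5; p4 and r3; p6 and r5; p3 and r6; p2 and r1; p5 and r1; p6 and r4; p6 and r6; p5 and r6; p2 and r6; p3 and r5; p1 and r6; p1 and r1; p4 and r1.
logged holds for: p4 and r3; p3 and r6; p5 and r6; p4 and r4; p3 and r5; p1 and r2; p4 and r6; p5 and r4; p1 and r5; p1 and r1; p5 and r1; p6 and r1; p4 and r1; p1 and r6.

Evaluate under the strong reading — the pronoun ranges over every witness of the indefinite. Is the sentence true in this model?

"it" takes "a route" as antecedent — a donkey pronoun bound across the clause boundary.
Strong reading: for every (p,r) with filed(p,r), flew(p,r) ∧ logged(p,r).
Restrictor pairs: (p1,r1) ✓  (p2,r1) ✗  (p3,r5) ✓  (p4,r1) ✓  (p4,r3) ✓  (p4,r4) ✗  (p5,r1) ✓  (p5,r6) ✓  (p6,r1) ✓
Counterexample: (p2,r1) is in filed but fails the scope.

False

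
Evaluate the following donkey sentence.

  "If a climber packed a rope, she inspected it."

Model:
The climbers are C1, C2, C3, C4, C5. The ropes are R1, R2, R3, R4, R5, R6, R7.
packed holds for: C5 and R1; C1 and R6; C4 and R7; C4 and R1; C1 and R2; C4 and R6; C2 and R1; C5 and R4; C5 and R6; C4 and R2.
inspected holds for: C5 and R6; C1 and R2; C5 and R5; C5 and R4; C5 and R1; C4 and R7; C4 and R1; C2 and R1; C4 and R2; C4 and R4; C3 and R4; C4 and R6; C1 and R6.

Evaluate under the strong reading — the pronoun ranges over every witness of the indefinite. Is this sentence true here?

True

"it" takes "a rope" as antecedent — a donkey pronoun bound across the clause boundary.
Strong reading: for every (c,r) with packed(c,r), inspected(c,r).
Restrictor pairs: (C1,R2) ✓  (C1,R6) ✓  (C2,R1) ✓  (C4,R1) ✓  (C4,R2) ✓  (C4,R6) ✓  (C4,R7) ✓  (C5,R1) ✓  (C5,R4) ✓  (C5,R6) ✓
Every restrictor pair satisfies the scope.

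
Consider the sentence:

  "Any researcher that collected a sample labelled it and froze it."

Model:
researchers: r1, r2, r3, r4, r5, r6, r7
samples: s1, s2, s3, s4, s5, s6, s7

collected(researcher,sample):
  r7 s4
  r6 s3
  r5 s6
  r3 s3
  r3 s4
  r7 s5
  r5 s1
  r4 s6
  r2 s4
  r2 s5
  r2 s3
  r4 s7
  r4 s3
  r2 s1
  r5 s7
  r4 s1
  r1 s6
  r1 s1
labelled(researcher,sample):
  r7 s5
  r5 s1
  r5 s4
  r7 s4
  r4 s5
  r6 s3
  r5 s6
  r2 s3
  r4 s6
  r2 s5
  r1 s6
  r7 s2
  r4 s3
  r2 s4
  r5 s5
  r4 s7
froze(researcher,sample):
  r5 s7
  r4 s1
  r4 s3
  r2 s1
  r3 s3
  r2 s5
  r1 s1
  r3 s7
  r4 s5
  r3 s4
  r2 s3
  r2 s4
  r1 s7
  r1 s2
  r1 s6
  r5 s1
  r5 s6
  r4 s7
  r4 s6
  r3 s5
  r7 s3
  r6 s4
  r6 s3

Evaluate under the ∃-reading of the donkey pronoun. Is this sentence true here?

False

"it" takes "a sample" as antecedent — a donkey pronoun bound across the clause boundary.
Weak reading: every researcher r with some collected-sample has at least one collected-sample s such that labelled(r,s) ∧ froze(r,s).
Per researcher: r1:✓  r2:✓  r3:✗  r4:✓  r5:✓  r6:✓  r7:✗
r3 has no witness among its collected-samples.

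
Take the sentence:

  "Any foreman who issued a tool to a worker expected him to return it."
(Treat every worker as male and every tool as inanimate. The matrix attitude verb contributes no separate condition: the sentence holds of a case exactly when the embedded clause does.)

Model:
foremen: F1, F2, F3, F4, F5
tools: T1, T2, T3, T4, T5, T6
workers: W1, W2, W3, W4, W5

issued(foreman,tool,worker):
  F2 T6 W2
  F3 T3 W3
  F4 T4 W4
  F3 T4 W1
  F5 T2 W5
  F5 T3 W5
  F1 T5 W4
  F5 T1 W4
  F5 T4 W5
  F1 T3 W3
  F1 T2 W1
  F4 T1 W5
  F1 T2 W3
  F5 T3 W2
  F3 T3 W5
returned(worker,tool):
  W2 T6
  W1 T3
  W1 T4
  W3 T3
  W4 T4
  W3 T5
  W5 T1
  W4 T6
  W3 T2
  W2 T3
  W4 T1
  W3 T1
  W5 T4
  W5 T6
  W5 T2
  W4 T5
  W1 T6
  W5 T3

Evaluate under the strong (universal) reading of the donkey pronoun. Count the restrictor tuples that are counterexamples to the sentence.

"him" takes "a worker" as antecedent and "it" takes "a tool"; both are donkey pronouns co-varying with the restrictor.
Strong reading: for every (f,t,w) with issued(f,t,w), returned(w,t).
Restrictor triples: (F1,T2,W1)→returned(W1,T2) ✗  (F1,T2,W3)→returned(W3,T2) ✓  (F1,T3,W3)→returned(W3,T3) ✓  (F1,T5,W4)→returned(W4,T5) ✓  (F2,T6,W2)→returned(W2,T6) ✓  (F3,T3,W3)→returned(W3,T3) ✓  (F3,T3,W5)→returned(W5,T3) ✓  (F3,T4,W1)→returned(W1,T4) ✓  (F4,T1,W5)→returned(W5,T1) ✓  (F4,T4,W4)→returned(W4,T4) ✓  (F5,T1,W4)→returned(W4,T1) ✓  (F5,T2,W5)→returned(W5,T2) ✓  (F5,T3,W2)→returned(W2,T3) ✓  (F5,T3,W5)→returned(W5,T3) ✓  (F5,T4,W5)→returned(W5,T4) ✓
Counterexamples (restrictor triples failing the scope): 1.

1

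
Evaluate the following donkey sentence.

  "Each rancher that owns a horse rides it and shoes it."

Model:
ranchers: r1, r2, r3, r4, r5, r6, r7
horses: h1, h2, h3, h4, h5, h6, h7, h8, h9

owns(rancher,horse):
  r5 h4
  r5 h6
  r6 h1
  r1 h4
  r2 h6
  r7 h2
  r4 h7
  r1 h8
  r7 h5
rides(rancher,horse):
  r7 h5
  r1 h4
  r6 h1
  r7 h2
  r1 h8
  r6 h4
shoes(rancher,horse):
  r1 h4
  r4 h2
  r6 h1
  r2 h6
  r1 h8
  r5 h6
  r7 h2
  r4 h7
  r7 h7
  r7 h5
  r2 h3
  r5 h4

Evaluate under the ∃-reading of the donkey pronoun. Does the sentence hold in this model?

False

"it" takes "a horse" as antecedent — a donkey pronoun bound across the clause boundary.
Weak reading: every rancher r with some owns-horse has at least one owns-horse h such that rides(r,h) ∧ shoes(r,h).
Per rancher: r1:✓  r2:✗  r4:✗  r5:✗  r6:✓  r7:✓
r2 has no witness among its owns-horses.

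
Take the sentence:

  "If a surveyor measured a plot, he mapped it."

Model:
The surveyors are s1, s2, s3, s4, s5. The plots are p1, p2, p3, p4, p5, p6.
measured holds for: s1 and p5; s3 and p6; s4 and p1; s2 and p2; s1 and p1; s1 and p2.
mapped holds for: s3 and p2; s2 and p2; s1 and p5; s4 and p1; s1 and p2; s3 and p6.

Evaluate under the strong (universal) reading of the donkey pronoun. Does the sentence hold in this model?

False

"it" takes "a plot" as antecedent — a donkey pronoun bound across the clause boundary.
Strong reading: for every (s,p) with measured(s,p), mapped(s,p).
Restrictor pairs: (s1,p1) ✗  (s1,p2) ✓  (s1,p5) ✓  (s2,p2) ✓  (s3,p6) ✓  (s4,p1) ✓
Counterexample: (s1,p1) is in measured but fails the scope.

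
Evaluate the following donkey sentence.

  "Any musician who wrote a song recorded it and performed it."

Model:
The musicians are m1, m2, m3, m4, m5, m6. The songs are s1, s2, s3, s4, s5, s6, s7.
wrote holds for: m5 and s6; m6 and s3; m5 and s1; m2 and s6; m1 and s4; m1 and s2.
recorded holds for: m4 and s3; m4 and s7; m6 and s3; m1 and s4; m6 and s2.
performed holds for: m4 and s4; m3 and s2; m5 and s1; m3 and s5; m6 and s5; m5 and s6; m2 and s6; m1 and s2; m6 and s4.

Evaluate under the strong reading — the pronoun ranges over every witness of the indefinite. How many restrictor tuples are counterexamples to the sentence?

6

"it" takes "a song" as antecedent — a donkey pronoun bound across the clause boundary.
Strong reading: for every (m,s) with wrote(m,s), recorded(m,s) ∧ performed(m,s).
Restrictor pairs: (m1,s2) ✗  (m1,s4) ✗  (m2,s6) ✗  (m5,s1) ✗  (m5,s6) ✗  (m6,s3) ✗
Counterexamples (restrictor pairs failing the scope): 6.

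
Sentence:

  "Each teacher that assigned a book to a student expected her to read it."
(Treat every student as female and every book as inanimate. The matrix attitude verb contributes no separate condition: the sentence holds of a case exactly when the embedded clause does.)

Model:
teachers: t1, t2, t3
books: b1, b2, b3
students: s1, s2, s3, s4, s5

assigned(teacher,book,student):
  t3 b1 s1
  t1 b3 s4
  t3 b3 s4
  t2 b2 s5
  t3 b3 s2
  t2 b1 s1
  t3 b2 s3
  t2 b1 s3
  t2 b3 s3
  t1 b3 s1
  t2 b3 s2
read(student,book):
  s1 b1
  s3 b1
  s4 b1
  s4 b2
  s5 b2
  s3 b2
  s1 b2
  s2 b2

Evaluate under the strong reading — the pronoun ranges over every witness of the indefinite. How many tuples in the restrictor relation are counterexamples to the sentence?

6

"her" takes "a student" as antecedent and "it" takes "a book"; both are donkey pronouns co-varying with the restrictor.
Strong reading: for every (t,b,s) with assigned(t,b,s), read(s,b).
Restrictor triples: (t1,b3,s1)→read(s1,b3) ✗  (t1,b3,s4)→read(s4,b3) ✗  (t2,b1,s1)→read(s1,b1) ✓  (t2,b1,s3)→read(s3,b1) ✓  (t2,b2,s5)→read(s5,b2) ✓  (t2,b3,s2)→read(s2,b3) ✗  (t2,b3,s3)→read(s3,b3) ✗  (t3,b1,s1)→read(s1,b1) ✓  (t3,b2,s3)→read(s3,b2) ✓  (t3,b3,s2)→read(s2,b3) ✗  (t3,b3,s4)→read(s4,b3) ✗
Counterexamples (restrictor triples failing the scope): 6.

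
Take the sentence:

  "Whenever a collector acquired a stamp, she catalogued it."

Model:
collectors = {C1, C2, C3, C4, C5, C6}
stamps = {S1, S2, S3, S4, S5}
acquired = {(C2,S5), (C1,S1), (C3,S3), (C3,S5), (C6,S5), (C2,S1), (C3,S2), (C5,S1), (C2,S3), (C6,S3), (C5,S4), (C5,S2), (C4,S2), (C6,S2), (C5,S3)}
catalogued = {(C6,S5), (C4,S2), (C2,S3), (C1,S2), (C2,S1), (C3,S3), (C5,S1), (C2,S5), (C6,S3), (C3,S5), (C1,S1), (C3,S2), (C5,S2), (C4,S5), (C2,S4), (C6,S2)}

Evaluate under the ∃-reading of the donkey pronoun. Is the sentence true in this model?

True

"it" takes "a stamp" as antecedent — a donkey pronoun bound across the clause boundary.
Weak reading: every collector c with some acquired-stamp has at least one acquired-stamp s such that catalogued(c,s).
Per collector: C1:✓  C2:✓  C3:✓  C4:✓  C5:✓  C6:✓
Every collector in the restrictor has a witness.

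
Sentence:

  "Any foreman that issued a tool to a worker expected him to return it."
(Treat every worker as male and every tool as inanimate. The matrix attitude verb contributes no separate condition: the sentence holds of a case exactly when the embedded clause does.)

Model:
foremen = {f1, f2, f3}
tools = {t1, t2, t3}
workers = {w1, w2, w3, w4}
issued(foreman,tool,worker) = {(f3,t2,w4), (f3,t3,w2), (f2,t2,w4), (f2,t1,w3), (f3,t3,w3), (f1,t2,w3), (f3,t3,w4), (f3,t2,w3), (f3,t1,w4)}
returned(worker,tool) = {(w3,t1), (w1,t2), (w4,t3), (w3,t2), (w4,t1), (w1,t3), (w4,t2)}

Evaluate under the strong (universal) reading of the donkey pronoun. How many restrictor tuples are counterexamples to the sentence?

2

"him" takes "a worker" as antecedent and "it" takes "a tool"; both are donkey pronouns co-varying with the restrictor.
Strong reading: for every (f,t,w) with issued(f,t,w), returned(w,t).
Restrictor triples: (f1,t2,w3)→returned(w3,t2) ✓  (f2,t1,w3)→returned(w3,t1) ✓  (f2,t2,w4)→returned(w4,t2) ✓  (f3,t1,w4)→returned(w4,t1) ✓  (f3,t2,w3)→returned(w3,t2) ✓  (f3,t2,w4)→returned(w4,t2) ✓  (f3,t3,w2)→returned(w2,t3) ✗  (f3,t3,w3)→returned(w3,t3) ✗  (f3,t3,w4)→returned(w4,t3) ✓
Counterexamples (restrictor triples failing the scope): 2.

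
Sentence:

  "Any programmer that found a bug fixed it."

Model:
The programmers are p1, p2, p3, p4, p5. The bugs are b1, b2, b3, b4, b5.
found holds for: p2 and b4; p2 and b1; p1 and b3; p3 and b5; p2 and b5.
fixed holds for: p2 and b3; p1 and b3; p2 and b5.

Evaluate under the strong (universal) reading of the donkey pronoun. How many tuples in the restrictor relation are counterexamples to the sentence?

"it" takes "a bug" as antecedent — a donkey pronoun bound across the clause boundary.
Strong reading: for every (p,b) with found(p,b), fixed(p,b).
Restrictor pairs: (p1,b3) ✓  (p2,b1) ✗  (p2,b4) ✗  (p2,b5) ✓  (p3,b5) ✗
Counterexamples (restrictor pairs failing the scope): 3.

3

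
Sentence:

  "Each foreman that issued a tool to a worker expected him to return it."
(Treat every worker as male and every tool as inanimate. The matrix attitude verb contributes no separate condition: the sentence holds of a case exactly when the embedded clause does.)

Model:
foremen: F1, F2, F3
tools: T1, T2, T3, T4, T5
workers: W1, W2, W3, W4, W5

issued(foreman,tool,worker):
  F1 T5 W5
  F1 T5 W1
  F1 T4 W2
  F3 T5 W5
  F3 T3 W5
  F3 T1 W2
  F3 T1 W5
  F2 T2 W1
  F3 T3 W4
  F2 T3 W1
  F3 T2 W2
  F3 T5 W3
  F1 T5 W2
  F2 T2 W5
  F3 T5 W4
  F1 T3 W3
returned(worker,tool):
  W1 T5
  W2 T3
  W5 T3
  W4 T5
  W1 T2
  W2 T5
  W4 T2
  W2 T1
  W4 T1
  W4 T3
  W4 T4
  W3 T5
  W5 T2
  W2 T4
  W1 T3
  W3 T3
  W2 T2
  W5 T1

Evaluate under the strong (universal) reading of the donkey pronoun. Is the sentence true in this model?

False

"him" takes "a worker" as antecedent and "it" takes "a tool"; both are donkey pronouns co-varying with the restrictor.
Strong reading: for every (f,t,w) with issued(f,t,w), returned(w,t).
Restrictor triples: (F1,T3,W3)→returned(W3,T3) ✓  (F1,T4,W2)→returned(W2,T4) ✓  (F1,T5,W1)→returned(W1,T5) ✓  (F1,T5,W2)→returned(W2,T5) ✓  (F1,T5,W5)→returned(W5,T5) ✗  (F2,T2,W1)→returned(W1,T2) ✓  (F2,T2,W5)→returned(W5,T2) ✓  (F2,T3,W1)→returned(W1,T3) ✓  (F3,T1,W2)→returned(W2,T1) ✓  (F3,T1,W5)→returned(W5,T1) ✓  (F3,T2,W2)→returned(W2,T2) ✓  (F3,T3,W4)→returned(W4,T3) ✓  (F3,T3,W5)→returned(W5,T3) ✓  (F3,T5,W3)→returned(W3,T5) ✓  (F3,T5,W4)→returned(W4,T5) ✓  (F3,T5,W5)→returned(W5,T5) ✗
Counterexample: (F1,T5,W5) — returned(W5,T5) does not hold.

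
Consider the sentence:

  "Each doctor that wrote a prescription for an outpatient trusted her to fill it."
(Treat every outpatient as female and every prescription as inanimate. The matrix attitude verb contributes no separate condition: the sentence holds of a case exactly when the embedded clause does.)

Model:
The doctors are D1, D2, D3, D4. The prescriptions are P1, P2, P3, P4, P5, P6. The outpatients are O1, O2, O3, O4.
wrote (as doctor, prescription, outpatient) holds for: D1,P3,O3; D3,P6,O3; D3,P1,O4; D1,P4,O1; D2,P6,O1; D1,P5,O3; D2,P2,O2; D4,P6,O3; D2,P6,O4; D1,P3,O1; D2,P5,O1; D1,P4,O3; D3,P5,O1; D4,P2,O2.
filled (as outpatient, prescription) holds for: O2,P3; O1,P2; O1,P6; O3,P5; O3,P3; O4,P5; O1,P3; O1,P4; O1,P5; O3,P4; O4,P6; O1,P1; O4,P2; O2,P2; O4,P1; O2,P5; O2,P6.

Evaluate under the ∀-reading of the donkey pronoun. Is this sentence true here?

"her" takes "an outpatient" as antecedent and "it" takes "a prescription"; both are donkey pronouns co-varying with the restrictor.
Strong reading: for every (d,p,o) with wrote(d,p,o), filled(o,p).
Restrictor triples: (D1,P3,O1)→filled(O1,P3) ✓  (D1,P3,O3)→filled(O3,P3) ✓  (D1,P4,O1)→filled(O1,P4) ✓  (D1,P4,O3)→filled(O3,P4) ✓  (D1,P5,O3)→filled(O3,P5) ✓  (D2,P2,O2)→filled(O2,P2) ✓  (D2,P5,O1)→filled(O1,P5) ✓  (D2,P6,O1)→filled(O1,P6) ✓  (D2,P6,O4)→filled(O4,P6) ✓  (D3,P1,O4)→filled(O4,P1) ✓  (D3,P5,O1)→filled(O1,P5) ✓  (D3,P6,O3)→filled(O3,P6) ✗  (D4,P2,O2)→filled(O2,P2) ✓  (D4,P6,O3)→filled(O3,P6) ✗
Counterexample: (D3,P6,O3) — filled(O3,P6) does not hold.

False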